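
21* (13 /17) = 273 /17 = 16.06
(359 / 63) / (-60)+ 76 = 286921 / 3780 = 75.91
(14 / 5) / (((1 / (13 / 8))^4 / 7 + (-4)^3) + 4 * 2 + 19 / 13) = -2798978 / 54498075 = -0.05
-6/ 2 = -3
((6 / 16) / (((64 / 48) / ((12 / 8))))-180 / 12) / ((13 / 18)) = -8397 / 416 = -20.19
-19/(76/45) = -45/4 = -11.25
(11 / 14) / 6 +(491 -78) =34703 / 84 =413.13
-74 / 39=-1.90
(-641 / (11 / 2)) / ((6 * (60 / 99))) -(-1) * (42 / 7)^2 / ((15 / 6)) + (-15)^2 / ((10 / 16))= 6847 / 20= 342.35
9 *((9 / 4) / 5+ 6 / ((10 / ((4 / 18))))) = 21 / 4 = 5.25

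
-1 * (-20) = 20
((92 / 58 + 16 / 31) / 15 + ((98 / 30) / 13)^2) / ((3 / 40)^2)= 444777536 / 12306411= 36.14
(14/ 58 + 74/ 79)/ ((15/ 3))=2699/ 11455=0.24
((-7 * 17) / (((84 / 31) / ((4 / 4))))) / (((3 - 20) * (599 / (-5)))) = -155 / 7188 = -0.02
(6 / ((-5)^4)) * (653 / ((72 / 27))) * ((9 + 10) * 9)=1004967 / 2500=401.99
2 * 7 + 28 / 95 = 1358 / 95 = 14.29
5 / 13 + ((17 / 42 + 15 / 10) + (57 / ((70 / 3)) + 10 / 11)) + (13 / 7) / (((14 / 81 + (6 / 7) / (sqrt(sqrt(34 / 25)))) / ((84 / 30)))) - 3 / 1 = -21327258771 * sqrt(34) / 86973606791 + 4300558353 * 34^(3 / 4) * sqrt(5) / 434868033955 + 6721575691220413 / 2611817411933730 + 105765793497 * 34^(1 / 4) * sqrt(5) / 86973606791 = 8.02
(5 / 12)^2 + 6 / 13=1189 / 1872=0.64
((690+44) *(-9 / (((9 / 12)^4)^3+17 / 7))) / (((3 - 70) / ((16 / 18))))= 689610686464 / 19358494853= 35.62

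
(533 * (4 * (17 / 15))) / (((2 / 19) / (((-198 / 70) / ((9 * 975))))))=-291346 / 39375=-7.40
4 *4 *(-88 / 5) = -1408 / 5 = -281.60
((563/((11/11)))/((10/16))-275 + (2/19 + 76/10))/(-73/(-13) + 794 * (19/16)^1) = 2086344/3123695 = 0.67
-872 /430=-436 /215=-2.03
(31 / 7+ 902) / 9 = 705 / 7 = 100.71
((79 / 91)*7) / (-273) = -79 / 3549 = -0.02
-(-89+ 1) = 88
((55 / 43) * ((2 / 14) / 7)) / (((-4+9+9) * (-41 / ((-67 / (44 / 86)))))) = 335 / 56252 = 0.01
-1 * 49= -49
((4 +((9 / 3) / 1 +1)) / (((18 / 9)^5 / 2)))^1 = 1 / 2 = 0.50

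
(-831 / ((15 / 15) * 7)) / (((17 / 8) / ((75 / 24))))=-20775 / 119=-174.58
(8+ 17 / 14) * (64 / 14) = 2064 / 49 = 42.12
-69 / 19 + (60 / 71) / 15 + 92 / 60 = -41318 / 20235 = -2.04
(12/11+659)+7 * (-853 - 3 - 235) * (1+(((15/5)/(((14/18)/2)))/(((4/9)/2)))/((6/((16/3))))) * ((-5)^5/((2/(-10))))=-3801452464.91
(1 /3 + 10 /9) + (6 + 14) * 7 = 1273 /9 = 141.44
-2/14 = -1/7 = -0.14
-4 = -4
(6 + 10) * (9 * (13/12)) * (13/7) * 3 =869.14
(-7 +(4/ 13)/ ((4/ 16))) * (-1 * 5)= 375/ 13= 28.85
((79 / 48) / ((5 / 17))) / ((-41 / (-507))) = 226967 / 3280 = 69.20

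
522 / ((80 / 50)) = 1305 / 4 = 326.25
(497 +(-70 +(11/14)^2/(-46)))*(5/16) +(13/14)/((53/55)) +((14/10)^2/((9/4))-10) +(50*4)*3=1247644357703/1720252800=725.27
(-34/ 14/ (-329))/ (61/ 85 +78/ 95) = 5491/ 1144591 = 0.00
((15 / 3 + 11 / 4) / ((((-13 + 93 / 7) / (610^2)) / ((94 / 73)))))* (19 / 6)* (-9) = -54079432575 / 146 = -370407072.43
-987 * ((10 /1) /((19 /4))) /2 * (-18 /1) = 355320 /19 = 18701.05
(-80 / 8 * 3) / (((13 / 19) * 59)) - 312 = -239874 / 767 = -312.74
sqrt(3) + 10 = 11.73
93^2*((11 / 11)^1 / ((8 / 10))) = 43245 / 4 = 10811.25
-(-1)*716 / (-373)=-716 / 373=-1.92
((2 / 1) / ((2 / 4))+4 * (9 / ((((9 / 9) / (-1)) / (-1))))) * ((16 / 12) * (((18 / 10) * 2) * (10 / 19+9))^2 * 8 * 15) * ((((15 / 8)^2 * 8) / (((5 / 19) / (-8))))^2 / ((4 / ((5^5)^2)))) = 13434057562500000000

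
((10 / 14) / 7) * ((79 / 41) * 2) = 790 / 2009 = 0.39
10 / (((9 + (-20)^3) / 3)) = -30 / 7991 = -0.00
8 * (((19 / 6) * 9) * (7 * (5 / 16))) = 1995 / 4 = 498.75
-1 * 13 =-13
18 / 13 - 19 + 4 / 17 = -3841 / 221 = -17.38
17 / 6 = 2.83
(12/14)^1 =0.86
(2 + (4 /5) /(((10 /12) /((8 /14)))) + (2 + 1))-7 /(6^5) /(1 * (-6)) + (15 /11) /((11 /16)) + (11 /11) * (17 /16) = 8491047421 /987940800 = 8.59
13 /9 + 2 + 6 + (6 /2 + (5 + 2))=175 /9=19.44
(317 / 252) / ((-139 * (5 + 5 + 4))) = -317 / 490392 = -0.00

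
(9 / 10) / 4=9 / 40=0.22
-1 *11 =-11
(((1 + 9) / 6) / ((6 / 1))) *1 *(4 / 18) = 5 / 81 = 0.06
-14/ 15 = -0.93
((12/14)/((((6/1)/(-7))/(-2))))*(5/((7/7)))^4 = 1250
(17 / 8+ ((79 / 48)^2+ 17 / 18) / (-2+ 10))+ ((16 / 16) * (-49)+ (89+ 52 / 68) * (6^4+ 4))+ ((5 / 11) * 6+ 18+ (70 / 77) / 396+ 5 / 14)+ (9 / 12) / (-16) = 30964159637951 / 265402368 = 116668.74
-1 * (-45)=45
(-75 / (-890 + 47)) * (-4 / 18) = -50 / 2529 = -0.02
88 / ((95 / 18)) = 1584 / 95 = 16.67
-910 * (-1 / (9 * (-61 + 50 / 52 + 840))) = 3380 / 26073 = 0.13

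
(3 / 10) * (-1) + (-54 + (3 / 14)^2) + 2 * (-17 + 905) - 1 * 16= 1671631 / 980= 1705.75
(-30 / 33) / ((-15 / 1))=2 / 33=0.06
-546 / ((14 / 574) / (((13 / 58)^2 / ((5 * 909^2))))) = -630539 / 2316341070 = -0.00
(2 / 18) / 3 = 1 / 27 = 0.04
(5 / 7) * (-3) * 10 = -150 / 7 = -21.43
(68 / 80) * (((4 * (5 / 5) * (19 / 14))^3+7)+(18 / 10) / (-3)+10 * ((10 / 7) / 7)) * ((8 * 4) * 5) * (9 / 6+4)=216049328 / 1715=125976.28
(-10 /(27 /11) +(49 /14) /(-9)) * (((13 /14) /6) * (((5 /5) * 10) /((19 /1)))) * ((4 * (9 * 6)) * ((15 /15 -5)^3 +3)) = 1911130 /399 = 4789.80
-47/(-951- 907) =47/1858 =0.03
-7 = -7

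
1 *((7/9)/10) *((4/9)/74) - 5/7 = -74876/104895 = -0.71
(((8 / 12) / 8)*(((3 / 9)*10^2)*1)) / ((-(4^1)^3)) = -25 / 576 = -0.04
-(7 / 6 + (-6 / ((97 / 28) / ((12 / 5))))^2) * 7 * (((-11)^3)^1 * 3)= 242541178187 / 470450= 515551.45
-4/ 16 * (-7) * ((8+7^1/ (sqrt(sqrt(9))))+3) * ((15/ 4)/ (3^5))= 245 * sqrt(3)/ 3888+385/ 1296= 0.41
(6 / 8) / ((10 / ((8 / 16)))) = 3 / 80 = 0.04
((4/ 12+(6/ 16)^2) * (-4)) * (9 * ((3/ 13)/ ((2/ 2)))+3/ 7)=-4.75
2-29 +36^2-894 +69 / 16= 6069 / 16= 379.31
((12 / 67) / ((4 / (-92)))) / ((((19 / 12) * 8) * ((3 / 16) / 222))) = -490176 / 1273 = -385.06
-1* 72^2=-5184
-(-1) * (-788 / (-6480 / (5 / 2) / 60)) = 985 / 54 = 18.24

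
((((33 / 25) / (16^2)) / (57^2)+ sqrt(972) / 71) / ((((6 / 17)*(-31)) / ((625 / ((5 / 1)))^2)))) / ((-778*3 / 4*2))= 116875 / 60180005376+ 265625*sqrt(3) / 856189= 0.54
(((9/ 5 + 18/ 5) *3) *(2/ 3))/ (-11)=-54/ 55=-0.98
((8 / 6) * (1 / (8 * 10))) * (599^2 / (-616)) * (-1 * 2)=358801 / 18480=19.42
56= 56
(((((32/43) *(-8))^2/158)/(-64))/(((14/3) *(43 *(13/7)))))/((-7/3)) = 2304/571575823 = 0.00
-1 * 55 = -55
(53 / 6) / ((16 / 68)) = 901 / 24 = 37.54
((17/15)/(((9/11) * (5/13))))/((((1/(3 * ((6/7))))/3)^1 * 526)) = 2431/46025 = 0.05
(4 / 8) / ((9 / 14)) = 0.78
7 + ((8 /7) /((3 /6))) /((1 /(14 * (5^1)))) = 167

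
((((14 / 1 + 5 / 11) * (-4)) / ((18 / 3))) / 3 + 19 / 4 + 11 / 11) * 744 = 20770 / 11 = 1888.18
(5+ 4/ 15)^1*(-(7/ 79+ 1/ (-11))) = 2/ 165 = 0.01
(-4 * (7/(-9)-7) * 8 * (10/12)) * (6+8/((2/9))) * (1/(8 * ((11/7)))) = 68600/99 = 692.93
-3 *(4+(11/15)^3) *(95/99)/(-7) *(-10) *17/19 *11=-504254/2835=-177.87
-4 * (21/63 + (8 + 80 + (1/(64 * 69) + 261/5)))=-1034327/1840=-562.13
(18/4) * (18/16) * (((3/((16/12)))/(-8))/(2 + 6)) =-729/4096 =-0.18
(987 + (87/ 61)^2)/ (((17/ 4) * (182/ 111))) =141.93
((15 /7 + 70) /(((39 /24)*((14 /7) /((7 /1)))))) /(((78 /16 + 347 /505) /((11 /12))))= 22442200 /876369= 25.61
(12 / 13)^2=144 / 169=0.85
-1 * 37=-37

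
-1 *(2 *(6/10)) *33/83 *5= -198/83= -2.39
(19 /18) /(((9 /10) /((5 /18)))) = 475 /1458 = 0.33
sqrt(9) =3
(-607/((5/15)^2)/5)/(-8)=5463/40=136.58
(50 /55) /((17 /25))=250 /187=1.34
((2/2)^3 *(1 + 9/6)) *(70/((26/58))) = 5075/13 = 390.38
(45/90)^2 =1/4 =0.25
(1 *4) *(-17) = -68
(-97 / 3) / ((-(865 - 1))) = 97 / 2592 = 0.04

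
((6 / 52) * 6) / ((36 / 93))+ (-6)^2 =1965 / 52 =37.79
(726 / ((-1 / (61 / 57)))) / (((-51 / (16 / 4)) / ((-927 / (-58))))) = 9122916 / 9367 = 973.94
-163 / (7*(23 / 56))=-1304 / 23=-56.70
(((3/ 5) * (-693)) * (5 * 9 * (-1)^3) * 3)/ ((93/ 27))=505197/ 31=16296.68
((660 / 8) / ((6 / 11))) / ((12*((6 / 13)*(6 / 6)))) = 7865 / 288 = 27.31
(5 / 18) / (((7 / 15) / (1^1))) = 25 / 42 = 0.60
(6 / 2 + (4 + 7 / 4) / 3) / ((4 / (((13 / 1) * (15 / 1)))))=239.69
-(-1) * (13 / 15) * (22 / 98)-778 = -571687 / 735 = -777.81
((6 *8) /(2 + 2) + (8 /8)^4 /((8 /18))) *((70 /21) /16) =2.97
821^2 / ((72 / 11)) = 7414451 / 72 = 102978.49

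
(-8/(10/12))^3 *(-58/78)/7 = 1069056/11375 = 93.98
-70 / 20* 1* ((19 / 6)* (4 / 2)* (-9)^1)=399 / 2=199.50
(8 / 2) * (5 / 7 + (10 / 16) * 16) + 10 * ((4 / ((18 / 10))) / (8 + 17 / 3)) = 38300 / 861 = 44.48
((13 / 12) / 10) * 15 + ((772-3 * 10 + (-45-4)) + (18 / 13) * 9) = 73537 / 104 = 707.09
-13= -13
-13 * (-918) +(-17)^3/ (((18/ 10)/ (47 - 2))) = -110891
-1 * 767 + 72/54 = -2297/3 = -765.67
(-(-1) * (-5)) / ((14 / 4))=-1.43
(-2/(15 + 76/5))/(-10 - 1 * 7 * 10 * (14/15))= 15/17063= 0.00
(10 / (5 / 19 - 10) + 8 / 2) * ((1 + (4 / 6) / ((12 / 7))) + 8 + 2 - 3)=8305 / 333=24.94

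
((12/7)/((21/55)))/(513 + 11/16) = 3520/402731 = 0.01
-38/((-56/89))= 1691/28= 60.39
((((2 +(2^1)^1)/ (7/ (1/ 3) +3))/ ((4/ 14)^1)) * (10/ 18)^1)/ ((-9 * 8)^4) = 35/ 2902376448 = 0.00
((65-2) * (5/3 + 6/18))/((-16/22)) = -693/4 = -173.25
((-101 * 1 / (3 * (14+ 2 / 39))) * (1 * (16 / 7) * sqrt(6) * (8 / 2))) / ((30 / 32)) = -336128 * sqrt(6) / 14385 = -57.24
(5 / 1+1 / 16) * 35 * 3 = 8505 / 16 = 531.56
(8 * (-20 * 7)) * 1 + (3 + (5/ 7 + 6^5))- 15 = 46513/ 7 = 6644.71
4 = 4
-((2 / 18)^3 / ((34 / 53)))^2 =-2809 / 614345796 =-0.00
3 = 3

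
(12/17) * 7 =84/17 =4.94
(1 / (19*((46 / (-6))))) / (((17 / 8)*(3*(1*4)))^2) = -4 / 378879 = -0.00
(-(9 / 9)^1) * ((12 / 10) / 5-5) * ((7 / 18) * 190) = 15827 / 45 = 351.71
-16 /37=-0.43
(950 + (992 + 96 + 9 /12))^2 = 66504025 /16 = 4156501.56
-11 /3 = -3.67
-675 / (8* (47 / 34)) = -11475 / 188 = -61.04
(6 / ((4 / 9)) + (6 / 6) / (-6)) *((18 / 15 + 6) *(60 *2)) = 11520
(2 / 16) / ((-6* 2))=-1 / 96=-0.01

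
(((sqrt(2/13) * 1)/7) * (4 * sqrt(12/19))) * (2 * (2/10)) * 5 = 16 * sqrt(1482)/1729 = 0.36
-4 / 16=-1 / 4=-0.25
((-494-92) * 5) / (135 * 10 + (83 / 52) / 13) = -1980680 / 912683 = -2.17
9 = 9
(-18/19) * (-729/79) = 13122/1501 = 8.74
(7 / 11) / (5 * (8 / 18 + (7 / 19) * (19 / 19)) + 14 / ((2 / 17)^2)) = 2394 / 3820553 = 0.00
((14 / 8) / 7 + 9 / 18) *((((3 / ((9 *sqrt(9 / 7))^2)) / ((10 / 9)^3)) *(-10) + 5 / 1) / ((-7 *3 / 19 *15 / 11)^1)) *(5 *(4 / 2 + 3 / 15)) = -1101221 / 42000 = -26.22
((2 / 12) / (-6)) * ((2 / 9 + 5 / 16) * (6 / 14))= -11 / 1728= -0.01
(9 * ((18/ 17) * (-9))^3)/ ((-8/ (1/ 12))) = 81.13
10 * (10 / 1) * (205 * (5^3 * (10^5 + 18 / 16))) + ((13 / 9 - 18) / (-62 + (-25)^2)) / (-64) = 83099734861500149 / 324288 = 256252882812.50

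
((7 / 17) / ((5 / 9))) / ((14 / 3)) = 27 / 170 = 0.16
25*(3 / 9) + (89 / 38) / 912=288889 / 34656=8.34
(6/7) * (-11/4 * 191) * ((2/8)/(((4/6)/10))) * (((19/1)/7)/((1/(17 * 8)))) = -30538035/49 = -623225.20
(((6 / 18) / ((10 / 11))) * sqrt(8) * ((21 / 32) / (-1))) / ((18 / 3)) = -77 * sqrt(2) / 960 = -0.11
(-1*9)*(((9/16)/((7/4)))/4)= -81/112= -0.72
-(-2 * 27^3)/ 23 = 39366/ 23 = 1711.57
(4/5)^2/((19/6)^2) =0.06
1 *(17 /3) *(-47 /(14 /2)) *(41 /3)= -32759 /63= -519.98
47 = 47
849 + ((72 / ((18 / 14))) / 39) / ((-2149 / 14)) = 10164965 / 11973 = 848.99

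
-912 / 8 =-114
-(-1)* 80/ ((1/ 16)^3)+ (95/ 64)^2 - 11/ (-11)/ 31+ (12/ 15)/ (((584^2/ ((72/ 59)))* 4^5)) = 65409717882047863/ 199613255680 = 327682.24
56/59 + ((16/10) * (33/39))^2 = 693496/249275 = 2.78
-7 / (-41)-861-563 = -58377 / 41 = -1423.83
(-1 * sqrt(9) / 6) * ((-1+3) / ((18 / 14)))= -7 / 9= -0.78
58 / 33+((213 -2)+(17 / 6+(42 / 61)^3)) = 1078200819 / 4993582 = 215.92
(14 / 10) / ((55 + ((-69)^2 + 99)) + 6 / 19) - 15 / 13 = -7002596 / 6070415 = -1.15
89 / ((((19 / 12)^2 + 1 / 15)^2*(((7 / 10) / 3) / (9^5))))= 3400477.63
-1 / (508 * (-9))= 1 / 4572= 0.00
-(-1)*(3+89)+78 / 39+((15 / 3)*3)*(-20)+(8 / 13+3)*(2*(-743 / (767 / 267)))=-20701840 / 9971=-2076.20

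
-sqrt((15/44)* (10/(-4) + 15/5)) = -sqrt(330)/44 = -0.41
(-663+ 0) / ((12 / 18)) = -1989 / 2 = -994.50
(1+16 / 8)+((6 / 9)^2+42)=409 / 9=45.44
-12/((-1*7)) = 12/7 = 1.71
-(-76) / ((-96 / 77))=-1463 / 24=-60.96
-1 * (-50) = 50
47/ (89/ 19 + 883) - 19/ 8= -156655/ 67464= -2.32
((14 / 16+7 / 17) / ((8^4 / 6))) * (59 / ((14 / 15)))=66375 / 557056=0.12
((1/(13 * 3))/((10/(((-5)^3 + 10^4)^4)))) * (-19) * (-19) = 686571252001953125/78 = 8802195538486578.53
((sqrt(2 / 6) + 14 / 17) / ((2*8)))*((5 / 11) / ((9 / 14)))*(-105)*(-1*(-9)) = -25725 / 748 - 1225*sqrt(3) / 88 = -58.50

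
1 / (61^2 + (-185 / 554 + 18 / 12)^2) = 76729 / 285612938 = 0.00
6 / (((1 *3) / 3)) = 6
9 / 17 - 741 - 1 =-12605 / 17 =-741.47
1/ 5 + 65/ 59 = 384/ 295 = 1.30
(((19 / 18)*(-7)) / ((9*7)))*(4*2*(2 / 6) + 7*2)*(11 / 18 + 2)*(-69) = 513475 / 1458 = 352.18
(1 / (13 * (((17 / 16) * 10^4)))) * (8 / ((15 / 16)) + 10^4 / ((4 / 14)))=525128 / 2071875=0.25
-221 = -221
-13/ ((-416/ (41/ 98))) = 41/ 3136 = 0.01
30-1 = 29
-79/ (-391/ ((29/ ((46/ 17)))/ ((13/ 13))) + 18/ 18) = 2291/ 1029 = 2.23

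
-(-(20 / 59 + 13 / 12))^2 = -1014049 / 501264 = -2.02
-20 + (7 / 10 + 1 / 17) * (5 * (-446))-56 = -1768.18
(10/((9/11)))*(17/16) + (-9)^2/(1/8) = 47591/72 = 660.99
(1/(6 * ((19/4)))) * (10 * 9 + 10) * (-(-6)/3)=7.02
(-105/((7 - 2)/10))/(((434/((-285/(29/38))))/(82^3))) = 99632626.92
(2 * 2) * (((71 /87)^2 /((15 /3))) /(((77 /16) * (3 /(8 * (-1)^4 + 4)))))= 1290496 /2914065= 0.44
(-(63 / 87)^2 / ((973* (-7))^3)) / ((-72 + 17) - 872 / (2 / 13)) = -9 / 31035325348409417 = -0.00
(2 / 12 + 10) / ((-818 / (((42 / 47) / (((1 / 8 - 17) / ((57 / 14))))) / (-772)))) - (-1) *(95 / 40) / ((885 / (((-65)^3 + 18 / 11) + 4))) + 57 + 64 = -533933608438903 / 866813511960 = -615.97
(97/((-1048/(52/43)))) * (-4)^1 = 2522/5633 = 0.45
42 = 42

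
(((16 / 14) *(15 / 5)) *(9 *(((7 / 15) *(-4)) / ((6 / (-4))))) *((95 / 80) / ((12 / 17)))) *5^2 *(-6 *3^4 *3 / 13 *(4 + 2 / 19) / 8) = -185895 / 2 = -92947.50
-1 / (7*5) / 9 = -1 / 315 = -0.00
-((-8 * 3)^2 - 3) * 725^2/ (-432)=100394375/ 144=697183.16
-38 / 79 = -0.48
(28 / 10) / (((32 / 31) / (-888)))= -2408.70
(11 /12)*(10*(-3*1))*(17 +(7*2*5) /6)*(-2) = 1576.67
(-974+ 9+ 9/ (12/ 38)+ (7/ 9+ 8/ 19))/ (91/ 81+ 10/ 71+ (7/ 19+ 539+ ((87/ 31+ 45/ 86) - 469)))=-272463663051/ 21837392089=-12.48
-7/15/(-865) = 7/12975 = 0.00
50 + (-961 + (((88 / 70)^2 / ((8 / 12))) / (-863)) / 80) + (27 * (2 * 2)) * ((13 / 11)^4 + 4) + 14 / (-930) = -3862563160564219 / 14394632232750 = -268.33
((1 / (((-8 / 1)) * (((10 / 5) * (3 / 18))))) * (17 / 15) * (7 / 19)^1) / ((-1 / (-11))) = -1309 / 760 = -1.72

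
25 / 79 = 0.32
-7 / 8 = -0.88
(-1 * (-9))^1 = 9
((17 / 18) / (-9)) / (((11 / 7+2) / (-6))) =119 / 675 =0.18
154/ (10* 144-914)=77/ 263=0.29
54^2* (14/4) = 10206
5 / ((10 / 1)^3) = 1 / 200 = 0.00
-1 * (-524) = 524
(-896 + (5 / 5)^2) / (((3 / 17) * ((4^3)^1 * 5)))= -15.85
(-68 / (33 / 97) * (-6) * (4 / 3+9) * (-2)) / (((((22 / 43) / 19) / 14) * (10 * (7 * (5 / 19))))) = -6348161896 / 9075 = -699521.97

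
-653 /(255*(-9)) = 653 /2295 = 0.28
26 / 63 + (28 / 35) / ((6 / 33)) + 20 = 7816 / 315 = 24.81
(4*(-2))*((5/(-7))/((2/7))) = 20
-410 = -410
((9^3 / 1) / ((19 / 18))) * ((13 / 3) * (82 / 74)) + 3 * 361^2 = 277178331 / 703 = 394279.28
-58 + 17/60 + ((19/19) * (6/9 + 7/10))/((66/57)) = -6219/110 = -56.54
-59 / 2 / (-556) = 59 / 1112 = 0.05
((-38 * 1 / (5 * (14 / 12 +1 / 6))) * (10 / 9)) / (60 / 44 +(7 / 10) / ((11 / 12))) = -1045 / 351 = -2.98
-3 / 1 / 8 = -3 / 8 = -0.38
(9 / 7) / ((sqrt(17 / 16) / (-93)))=-3348 * sqrt(17) / 119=-116.00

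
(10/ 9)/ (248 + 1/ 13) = 26/ 5805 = 0.00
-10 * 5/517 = -50/517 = -0.10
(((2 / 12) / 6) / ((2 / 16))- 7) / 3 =-61 / 27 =-2.26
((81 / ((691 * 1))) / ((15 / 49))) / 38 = 1323 / 131290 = 0.01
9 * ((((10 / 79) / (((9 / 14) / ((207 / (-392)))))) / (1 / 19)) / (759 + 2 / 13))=-255645 / 10915114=-0.02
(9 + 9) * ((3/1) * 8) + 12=444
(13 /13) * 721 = 721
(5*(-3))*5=-75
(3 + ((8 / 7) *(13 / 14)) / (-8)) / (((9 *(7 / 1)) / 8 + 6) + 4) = 1124 / 7007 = 0.16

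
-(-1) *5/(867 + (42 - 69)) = 1/168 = 0.01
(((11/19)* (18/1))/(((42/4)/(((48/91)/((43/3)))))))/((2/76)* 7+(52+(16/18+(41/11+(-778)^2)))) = 3763584/62377307664581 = 0.00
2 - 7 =-5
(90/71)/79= 90/5609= 0.02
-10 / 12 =-5 / 6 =-0.83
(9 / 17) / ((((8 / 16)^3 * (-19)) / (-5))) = 360 / 323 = 1.11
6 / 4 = 1.50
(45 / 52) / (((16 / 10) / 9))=4.87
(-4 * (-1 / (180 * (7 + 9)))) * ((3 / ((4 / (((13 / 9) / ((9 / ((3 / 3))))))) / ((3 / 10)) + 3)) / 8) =13 / 2148480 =0.00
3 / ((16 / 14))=21 / 8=2.62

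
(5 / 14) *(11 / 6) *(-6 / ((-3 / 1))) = 55 / 42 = 1.31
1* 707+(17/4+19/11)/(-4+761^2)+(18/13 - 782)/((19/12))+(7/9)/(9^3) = 2945368264743299/13764635856972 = 213.98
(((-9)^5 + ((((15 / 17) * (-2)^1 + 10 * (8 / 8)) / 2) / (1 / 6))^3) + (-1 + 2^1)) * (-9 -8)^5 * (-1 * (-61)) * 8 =30465002658368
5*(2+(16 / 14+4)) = 250 / 7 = 35.71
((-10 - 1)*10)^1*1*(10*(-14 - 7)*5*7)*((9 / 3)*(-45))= -109147500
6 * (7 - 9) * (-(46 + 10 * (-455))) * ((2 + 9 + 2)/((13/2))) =-108096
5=5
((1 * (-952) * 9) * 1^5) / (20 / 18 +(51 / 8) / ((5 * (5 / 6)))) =-7711200 / 2377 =-3244.09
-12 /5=-2.40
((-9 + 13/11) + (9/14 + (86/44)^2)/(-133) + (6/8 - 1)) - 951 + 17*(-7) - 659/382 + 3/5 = -232210133489/215163410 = -1079.23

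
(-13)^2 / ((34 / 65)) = 10985 / 34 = 323.09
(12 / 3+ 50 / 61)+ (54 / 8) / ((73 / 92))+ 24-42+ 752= 3327845 / 4453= 747.33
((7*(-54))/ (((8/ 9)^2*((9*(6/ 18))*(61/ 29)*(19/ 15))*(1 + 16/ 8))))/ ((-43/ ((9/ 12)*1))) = 2219805/ 6379136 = 0.35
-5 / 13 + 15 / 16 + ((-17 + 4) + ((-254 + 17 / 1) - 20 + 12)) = -53549 / 208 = -257.45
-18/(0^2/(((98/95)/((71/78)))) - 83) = 18/83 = 0.22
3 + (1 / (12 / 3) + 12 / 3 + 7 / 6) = 101 / 12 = 8.42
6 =6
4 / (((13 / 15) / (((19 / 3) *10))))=292.31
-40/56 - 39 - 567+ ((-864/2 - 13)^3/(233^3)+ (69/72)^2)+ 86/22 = -341580919378571/561023394624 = -608.85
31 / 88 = 0.35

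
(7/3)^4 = 2401/81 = 29.64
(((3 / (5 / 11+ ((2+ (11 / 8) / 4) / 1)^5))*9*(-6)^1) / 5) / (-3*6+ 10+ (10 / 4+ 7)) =-39862665216 / 131356438925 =-0.30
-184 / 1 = -184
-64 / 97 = -0.66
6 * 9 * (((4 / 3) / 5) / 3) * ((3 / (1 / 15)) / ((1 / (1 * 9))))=1944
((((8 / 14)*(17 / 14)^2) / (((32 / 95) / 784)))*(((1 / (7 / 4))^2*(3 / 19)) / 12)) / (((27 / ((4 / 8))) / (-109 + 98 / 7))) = -137275 / 9261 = -14.82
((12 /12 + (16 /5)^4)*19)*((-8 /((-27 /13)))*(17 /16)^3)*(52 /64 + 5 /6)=6342681000409 /414720000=15293.89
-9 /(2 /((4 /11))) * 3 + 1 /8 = -421 /88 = -4.78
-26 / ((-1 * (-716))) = -13 / 358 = -0.04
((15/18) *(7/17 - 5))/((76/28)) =-455/323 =-1.41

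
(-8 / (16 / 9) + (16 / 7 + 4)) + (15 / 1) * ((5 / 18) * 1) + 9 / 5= 814 / 105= 7.75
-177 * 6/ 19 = -1062/ 19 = -55.89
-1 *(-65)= 65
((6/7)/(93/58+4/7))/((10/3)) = 0.12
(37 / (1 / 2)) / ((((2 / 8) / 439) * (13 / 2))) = 259888 / 13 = 19991.38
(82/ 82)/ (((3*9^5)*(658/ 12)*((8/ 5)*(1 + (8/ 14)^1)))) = 5/ 122113332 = 0.00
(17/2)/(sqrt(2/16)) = 17 *sqrt(2) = 24.04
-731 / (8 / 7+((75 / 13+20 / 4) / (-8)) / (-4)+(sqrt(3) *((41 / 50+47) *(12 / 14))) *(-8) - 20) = -4484513215000 / 106735160744663+79398614131200 *sqrt(3) / 106735160744663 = 1.25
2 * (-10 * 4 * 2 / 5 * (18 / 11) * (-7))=366.55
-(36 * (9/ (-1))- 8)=332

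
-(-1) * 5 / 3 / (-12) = -0.14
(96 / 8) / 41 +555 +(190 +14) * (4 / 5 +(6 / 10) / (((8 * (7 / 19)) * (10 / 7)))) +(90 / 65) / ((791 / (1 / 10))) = 31517474361 / 42160300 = 747.56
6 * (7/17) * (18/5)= 756/85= 8.89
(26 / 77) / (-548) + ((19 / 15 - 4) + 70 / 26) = -171319 / 4114110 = -0.04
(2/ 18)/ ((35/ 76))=76/ 315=0.24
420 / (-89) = -420 / 89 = -4.72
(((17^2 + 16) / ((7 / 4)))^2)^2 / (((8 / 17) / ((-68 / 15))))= -64023168784000 / 7203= -8888403274.19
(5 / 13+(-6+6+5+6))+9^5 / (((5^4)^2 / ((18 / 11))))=649754966 / 55859375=11.63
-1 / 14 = -0.07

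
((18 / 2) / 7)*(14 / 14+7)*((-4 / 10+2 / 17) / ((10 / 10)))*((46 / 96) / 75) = -0.02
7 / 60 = 0.12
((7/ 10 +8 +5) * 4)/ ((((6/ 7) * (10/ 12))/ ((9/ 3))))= 230.16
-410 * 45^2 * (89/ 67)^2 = -6576410250/ 4489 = -1465005.62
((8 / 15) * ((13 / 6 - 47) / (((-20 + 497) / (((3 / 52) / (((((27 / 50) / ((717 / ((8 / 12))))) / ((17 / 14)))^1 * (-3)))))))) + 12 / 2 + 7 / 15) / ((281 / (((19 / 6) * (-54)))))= -1959133643 / 365921010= -5.35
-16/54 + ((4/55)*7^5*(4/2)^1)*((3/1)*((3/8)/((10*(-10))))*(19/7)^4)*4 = -5971.37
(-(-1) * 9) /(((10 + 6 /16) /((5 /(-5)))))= -72 /83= -0.87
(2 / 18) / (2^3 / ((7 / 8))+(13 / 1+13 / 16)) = 112 / 23139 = 0.00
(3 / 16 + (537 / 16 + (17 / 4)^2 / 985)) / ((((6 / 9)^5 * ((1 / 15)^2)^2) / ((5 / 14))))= 935274650625 / 201728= 4636315.49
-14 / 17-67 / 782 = -711 / 782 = -0.91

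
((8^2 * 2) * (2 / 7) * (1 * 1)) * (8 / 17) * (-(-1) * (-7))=-2048 / 17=-120.47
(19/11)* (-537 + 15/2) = -20121/22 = -914.59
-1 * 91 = -91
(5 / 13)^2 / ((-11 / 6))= -150 / 1859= -0.08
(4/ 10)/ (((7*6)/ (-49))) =-7/ 15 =-0.47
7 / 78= 0.09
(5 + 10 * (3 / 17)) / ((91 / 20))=2300 / 1547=1.49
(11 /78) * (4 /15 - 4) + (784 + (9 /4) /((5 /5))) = 1838593 /2340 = 785.72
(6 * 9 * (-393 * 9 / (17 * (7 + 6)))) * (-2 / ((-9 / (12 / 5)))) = -509328 / 1105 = -460.93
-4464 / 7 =-637.71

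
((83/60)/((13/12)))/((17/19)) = 1577/1105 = 1.43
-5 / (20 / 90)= -45 / 2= -22.50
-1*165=-165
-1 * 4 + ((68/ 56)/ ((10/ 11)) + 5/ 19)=-6387/ 2660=-2.40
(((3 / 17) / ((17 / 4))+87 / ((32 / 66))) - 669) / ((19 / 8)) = -2263545 / 10982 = -206.11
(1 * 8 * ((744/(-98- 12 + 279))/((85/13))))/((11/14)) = 83328/12155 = 6.86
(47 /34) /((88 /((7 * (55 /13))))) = 0.47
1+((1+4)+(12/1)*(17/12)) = 23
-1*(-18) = 18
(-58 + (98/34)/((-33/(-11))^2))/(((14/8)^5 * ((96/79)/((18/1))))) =-44619200/857157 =-52.05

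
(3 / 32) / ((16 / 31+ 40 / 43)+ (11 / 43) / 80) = 6665 / 103054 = 0.06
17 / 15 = 1.13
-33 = -33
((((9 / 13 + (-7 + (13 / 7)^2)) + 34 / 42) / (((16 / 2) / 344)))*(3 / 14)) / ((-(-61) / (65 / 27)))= -420970 / 564921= -0.75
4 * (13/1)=52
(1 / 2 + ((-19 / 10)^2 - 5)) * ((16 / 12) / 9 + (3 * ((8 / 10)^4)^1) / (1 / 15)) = -1395253 / 84375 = -16.54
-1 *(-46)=46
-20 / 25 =-4 / 5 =-0.80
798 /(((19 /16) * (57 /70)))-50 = 775.26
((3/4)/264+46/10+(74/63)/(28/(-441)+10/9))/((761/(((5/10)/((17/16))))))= 30223/8538420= 0.00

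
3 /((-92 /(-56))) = 1.83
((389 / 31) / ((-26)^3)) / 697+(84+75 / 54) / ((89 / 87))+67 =15257233869053 / 101397156744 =150.47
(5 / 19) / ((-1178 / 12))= -30 / 11191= -0.00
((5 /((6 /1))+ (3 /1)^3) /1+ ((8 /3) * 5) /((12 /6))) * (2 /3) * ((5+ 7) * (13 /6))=598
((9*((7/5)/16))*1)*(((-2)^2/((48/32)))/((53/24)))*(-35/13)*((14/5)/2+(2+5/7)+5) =-80388/3445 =-23.33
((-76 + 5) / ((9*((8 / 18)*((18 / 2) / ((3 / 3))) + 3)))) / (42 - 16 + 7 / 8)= -568 / 13545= -0.04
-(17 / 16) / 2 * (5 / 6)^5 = -53125 / 248832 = -0.21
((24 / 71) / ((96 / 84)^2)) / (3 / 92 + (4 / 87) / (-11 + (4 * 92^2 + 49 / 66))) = 219023719131 / 27597749558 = 7.94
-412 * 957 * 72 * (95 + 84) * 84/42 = -10163064384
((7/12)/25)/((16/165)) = 77/320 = 0.24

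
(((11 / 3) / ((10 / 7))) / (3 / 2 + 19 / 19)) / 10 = 77 / 750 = 0.10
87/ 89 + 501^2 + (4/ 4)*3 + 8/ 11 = 245734585/ 979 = 251005.70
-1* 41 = -41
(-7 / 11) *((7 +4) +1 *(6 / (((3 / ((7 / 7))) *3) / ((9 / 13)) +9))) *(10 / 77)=-1240 / 1331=-0.93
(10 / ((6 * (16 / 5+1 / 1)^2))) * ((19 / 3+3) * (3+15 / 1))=15.87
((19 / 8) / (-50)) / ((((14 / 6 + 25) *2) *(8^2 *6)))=-0.00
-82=-82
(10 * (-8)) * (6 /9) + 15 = -115 /3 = -38.33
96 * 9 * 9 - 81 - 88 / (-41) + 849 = 350392 / 41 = 8546.15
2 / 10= 1 / 5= 0.20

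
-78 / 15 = -26 / 5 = -5.20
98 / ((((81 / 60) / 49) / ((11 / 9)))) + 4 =1057412 / 243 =4351.49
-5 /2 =-2.50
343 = 343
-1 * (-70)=70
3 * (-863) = -2589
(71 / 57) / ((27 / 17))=1207 / 1539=0.78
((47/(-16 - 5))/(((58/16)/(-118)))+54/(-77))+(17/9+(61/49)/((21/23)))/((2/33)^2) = 957.60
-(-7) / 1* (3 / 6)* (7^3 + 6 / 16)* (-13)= -249977 / 16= -15623.56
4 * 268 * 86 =92192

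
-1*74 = -74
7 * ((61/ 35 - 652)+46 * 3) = -17929/ 5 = -3585.80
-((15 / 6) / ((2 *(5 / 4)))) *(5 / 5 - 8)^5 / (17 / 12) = 201684 / 17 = 11863.76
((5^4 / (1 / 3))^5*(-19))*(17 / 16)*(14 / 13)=-52397060394287109375 / 104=-503817888406606820.91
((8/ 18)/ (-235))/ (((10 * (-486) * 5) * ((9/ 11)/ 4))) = 0.00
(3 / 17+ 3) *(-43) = -2322 / 17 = -136.59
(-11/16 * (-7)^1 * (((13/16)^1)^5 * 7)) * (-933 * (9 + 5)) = -1307028960237/8388608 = -155809.99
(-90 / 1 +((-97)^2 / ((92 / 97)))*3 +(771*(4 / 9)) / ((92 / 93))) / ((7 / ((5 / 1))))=21441.05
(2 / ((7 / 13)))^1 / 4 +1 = 1.93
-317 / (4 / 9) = -2853 / 4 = -713.25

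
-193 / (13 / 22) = -4246 / 13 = -326.62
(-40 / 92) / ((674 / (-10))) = 50 / 7751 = 0.01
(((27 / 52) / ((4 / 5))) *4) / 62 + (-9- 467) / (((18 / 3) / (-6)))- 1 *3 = 1525087 / 3224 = 473.04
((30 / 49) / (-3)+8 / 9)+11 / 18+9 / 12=2.05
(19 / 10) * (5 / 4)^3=475 / 128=3.71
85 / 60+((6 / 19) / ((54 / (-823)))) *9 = -9553 / 228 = -41.90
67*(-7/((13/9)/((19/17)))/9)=-8911/221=-40.32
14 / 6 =7 / 3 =2.33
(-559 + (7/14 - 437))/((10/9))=-17919/20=-895.95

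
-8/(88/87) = -87/11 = -7.91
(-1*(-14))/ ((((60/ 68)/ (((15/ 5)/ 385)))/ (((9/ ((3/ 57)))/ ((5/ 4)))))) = 23256/ 1375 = 16.91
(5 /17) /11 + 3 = 566 /187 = 3.03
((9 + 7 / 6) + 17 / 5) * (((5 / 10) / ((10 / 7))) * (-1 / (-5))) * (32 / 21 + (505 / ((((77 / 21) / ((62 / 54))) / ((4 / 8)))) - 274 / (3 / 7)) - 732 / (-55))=-139854931 / 270000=-517.98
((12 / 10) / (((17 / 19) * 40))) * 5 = 57 / 340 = 0.17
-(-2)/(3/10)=20/3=6.67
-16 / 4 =-4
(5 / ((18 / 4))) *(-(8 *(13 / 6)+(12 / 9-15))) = -4.07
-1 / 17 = -0.06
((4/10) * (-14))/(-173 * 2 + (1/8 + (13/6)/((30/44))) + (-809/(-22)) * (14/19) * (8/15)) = 421344/24697243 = 0.02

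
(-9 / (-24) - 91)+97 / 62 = -22087 / 248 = -89.06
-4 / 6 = -2 / 3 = -0.67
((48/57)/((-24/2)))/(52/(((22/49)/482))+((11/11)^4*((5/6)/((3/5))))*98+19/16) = -2112/1684222187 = -0.00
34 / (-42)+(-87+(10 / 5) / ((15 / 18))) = -8968 / 105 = -85.41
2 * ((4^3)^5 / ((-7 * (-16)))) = 134217728 / 7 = 19173961.14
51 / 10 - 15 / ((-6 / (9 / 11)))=393 / 55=7.15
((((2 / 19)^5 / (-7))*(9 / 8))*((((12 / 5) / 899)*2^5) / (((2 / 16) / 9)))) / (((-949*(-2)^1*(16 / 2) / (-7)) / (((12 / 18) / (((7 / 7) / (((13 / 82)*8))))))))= 165888 / 33312284559965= 0.00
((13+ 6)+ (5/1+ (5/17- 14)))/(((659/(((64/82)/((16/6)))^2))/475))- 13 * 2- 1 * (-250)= 4230392432/18832243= 224.64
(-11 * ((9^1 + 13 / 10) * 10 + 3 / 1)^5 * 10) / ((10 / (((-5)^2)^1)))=-3680120338400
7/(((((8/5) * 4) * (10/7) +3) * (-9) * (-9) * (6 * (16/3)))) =49/220320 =0.00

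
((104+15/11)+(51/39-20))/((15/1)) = 12394/2145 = 5.78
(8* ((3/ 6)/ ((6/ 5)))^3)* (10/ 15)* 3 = 125/ 108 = 1.16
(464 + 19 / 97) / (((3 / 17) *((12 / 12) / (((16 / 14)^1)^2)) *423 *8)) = 680408 / 670173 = 1.02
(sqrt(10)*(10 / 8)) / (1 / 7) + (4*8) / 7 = 32 / 7 + 35*sqrt(10) / 4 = 32.24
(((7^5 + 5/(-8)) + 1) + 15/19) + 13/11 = 28105227/1672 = 16809.35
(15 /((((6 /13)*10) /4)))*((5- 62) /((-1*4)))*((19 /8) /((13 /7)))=7581 /32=236.91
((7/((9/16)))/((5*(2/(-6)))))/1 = -7.47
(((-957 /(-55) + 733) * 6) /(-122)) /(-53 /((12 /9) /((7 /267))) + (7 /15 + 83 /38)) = -22.94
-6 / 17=-0.35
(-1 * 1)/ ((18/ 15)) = -5/ 6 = -0.83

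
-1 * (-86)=86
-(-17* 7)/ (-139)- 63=-8876/ 139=-63.86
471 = 471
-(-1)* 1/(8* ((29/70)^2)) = 1225/1682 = 0.73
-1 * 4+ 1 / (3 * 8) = -95 / 24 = -3.96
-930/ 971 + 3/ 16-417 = -417.77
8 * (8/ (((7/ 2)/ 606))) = 77568/ 7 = 11081.14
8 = 8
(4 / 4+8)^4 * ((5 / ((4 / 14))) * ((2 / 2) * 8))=918540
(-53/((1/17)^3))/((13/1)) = -260389/13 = -20029.92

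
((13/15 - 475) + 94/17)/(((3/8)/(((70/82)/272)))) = -418229/106641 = -3.92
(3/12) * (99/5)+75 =1599/20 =79.95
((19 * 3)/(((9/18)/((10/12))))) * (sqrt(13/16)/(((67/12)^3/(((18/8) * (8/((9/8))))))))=656640 * sqrt(13)/300763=7.87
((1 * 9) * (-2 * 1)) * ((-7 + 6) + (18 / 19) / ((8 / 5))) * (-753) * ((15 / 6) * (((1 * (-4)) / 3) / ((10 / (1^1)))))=70029 / 38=1842.87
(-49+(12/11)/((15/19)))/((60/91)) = -79443/1100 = -72.22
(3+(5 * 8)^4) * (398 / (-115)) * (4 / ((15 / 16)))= -65208396416 / 1725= -37801968.94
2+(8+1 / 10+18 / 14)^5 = 72836.42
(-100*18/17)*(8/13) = -14400/221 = -65.16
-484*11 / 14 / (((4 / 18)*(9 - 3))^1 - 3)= 228.17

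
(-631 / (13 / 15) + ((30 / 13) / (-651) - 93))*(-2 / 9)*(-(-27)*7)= 13897608 / 403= 34485.38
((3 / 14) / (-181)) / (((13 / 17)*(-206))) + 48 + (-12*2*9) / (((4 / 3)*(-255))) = 28053543303 / 576814420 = 48.64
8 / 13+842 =10954 / 13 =842.62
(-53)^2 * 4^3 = 179776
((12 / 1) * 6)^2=5184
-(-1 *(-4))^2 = -16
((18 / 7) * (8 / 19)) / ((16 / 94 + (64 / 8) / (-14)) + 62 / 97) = 328248 / 72143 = 4.55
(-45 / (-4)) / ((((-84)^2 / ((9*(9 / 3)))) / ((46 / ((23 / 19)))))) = 2565 / 1568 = 1.64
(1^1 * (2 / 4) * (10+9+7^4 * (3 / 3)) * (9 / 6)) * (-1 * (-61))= 110715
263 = 263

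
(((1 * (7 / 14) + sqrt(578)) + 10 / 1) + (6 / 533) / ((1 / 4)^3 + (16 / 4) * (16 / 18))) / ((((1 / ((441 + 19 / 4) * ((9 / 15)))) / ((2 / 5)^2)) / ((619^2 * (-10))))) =-69683958426 * sqrt(2) / 25 - 47202505411906557 / 27409525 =-5664040482.19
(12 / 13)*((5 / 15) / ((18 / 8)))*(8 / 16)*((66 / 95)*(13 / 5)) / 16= 11 / 1425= 0.01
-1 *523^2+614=-272915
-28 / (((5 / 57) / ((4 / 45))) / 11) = -23408 / 75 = -312.11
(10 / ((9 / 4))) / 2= 20 / 9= 2.22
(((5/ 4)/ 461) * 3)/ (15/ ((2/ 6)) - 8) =15/ 68228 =0.00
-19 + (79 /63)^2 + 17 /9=-61673 /3969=-15.54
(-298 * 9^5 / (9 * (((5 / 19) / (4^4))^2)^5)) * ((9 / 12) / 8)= -1358605101082108492791446571093424877862912 / 9765625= -139121162350807909661844100000000000.00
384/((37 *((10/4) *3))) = 256/185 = 1.38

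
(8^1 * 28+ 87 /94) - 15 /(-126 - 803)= 19643257 /87326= 224.94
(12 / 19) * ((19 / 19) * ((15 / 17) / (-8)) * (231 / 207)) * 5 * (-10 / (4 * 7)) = 4125 / 29716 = 0.14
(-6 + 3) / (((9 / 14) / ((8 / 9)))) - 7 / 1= -301 / 27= -11.15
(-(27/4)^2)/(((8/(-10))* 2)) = 3645/128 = 28.48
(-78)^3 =-474552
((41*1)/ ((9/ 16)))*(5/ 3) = 3280/ 27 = 121.48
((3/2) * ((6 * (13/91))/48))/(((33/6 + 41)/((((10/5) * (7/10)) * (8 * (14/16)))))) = 7/1240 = 0.01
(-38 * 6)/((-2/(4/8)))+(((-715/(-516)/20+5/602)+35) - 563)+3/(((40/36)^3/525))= 48924727/72240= 677.25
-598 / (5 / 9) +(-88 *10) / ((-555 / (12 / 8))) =-198694 / 185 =-1074.02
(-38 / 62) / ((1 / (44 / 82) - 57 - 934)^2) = -9196 / 14679774751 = -0.00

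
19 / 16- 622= -9933 / 16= -620.81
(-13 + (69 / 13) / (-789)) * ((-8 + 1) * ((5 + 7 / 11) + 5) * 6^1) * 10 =58104.60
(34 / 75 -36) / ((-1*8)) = 1333 / 300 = 4.44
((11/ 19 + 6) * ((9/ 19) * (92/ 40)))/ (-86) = -5175/ 62092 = -0.08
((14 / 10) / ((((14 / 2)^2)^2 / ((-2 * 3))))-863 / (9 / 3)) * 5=-1480063 / 1029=-1438.35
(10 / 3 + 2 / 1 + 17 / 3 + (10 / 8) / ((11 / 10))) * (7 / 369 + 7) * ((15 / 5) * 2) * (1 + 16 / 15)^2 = 2183.00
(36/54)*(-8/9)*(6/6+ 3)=-64/27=-2.37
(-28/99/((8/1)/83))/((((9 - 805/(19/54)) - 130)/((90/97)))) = 55195/48835523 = 0.00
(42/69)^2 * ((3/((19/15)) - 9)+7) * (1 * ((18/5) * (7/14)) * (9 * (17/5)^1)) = 1889244/251275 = 7.52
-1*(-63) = 63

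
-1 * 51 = -51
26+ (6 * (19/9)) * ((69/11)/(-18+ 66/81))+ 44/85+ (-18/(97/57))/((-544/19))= 936909307/42082480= 22.26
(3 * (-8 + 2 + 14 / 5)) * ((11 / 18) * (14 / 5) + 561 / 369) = -95392 / 3075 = -31.02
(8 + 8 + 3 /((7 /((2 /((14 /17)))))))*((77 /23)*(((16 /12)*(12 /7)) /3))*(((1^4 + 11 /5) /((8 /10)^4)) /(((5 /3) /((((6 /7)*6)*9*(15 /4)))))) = 278994375 /7889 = 35364.99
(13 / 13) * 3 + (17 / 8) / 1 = 41 / 8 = 5.12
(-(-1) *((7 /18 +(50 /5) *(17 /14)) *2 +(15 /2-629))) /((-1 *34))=75151 /4284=17.54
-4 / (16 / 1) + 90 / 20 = 17 / 4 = 4.25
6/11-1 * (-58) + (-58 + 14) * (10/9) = 956/99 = 9.66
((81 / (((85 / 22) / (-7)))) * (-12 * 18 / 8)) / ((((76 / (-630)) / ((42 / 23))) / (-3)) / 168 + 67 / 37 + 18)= 8309245844592 / 41544750433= 200.01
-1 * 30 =-30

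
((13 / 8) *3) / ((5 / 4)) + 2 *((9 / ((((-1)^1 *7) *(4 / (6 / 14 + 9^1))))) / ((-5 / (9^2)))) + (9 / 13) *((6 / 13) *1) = 1696137 / 16562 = 102.41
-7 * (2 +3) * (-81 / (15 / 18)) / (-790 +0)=-1701 / 395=-4.31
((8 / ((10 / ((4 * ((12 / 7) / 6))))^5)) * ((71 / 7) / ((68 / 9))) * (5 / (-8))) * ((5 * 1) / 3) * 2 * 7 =-109056 / 35714875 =-0.00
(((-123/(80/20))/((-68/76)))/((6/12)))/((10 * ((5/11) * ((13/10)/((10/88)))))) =2337/1768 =1.32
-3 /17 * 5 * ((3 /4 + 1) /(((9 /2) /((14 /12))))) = -245 /612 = -0.40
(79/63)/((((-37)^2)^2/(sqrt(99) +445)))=79 * sqrt(11)/39357381 +35155/118072143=0.00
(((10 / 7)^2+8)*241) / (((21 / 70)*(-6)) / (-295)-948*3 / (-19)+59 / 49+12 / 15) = 1661490150 / 104155267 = 15.95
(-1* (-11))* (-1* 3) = -33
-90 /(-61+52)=10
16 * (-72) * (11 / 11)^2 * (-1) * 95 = 109440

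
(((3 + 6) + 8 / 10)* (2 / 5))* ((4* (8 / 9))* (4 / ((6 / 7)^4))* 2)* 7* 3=26353376 / 6075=4338.00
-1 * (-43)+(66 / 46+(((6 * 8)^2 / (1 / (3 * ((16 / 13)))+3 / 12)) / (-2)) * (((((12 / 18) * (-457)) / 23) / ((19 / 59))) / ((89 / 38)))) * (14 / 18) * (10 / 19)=9302426267 / 583395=15945.33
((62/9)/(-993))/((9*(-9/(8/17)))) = 496/12306249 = 0.00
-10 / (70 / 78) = -78 / 7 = -11.14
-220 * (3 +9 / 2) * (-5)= 8250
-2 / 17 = -0.12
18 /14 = 9 /7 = 1.29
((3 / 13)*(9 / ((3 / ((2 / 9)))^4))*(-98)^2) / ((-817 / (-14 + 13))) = 153664 / 209053143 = 0.00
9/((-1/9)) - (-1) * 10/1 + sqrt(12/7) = -71 + 2 * sqrt(21)/7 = -69.69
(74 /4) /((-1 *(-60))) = 37 /120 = 0.31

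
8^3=512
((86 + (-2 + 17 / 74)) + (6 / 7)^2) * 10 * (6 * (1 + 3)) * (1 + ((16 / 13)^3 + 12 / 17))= 4929727313400 / 67713737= 72802.47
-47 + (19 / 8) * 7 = -243 / 8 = -30.38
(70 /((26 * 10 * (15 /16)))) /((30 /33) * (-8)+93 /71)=-43736 /908115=-0.05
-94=-94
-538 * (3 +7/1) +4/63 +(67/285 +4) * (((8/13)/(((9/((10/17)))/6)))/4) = -83713216/15561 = -5379.68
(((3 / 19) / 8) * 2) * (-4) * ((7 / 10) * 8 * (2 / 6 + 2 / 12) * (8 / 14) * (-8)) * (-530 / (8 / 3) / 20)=-1908 / 95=-20.08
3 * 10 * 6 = 180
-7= -7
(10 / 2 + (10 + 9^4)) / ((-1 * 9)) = -2192 / 3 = -730.67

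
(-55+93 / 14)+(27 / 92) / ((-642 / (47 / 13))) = -86640005 / 1791608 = -48.36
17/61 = 0.28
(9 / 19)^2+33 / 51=5348 / 6137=0.87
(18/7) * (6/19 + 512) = 175212/133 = 1317.38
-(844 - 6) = -838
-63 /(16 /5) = -315 /16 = -19.69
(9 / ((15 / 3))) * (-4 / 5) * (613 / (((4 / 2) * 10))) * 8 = -44136 / 125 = -353.09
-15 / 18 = -5 / 6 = -0.83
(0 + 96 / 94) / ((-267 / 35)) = -560 / 4183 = -0.13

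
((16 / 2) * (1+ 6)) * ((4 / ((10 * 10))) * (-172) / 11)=-9632 / 275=-35.03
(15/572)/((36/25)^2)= 3125/247104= 0.01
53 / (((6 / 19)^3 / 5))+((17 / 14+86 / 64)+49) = 51205603 / 6048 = 8466.53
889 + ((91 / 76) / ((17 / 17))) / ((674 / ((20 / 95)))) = 216306237 / 243314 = 889.00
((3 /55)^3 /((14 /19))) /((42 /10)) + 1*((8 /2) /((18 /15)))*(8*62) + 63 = 16790632063 /9782850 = 1716.33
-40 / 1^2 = -40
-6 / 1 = -6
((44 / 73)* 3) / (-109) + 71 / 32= 560723 / 254624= 2.20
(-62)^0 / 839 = 1 / 839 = 0.00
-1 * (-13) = 13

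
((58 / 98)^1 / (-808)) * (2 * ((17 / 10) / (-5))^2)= -8381 / 49490000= -0.00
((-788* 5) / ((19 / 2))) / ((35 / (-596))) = 939296 / 133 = 7062.38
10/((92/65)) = 325/46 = 7.07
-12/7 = -1.71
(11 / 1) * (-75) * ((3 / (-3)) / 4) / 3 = 275 / 4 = 68.75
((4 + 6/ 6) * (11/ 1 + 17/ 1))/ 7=20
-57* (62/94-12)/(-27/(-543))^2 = 261442.59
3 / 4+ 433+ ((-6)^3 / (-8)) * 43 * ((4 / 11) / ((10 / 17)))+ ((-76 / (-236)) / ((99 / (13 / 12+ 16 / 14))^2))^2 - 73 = 67446213117921284239 / 62539426562215680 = 1078.46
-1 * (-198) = 198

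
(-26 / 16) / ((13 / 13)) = -13 / 8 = -1.62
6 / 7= 0.86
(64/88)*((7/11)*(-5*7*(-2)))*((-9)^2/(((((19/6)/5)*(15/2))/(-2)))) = -2540160/2299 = -1104.90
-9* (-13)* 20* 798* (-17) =-31744440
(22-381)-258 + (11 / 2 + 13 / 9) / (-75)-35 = -35213 / 54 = -652.09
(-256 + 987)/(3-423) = -731/420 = -1.74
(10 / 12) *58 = 145 / 3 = 48.33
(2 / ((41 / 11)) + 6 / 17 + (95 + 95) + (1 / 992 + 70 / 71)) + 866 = 1057.88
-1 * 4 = -4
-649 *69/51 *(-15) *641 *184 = 26408251320/17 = 1553426548.24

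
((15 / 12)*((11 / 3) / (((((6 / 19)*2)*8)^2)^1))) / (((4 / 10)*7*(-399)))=-5225 / 32514048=-0.00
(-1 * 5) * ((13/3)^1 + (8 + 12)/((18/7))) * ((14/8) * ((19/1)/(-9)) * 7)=507395/324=1566.03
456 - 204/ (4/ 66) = -2910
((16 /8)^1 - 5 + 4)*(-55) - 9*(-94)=791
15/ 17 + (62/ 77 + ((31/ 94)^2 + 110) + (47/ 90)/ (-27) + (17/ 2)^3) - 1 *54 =18884589073477/ 28106167320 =671.90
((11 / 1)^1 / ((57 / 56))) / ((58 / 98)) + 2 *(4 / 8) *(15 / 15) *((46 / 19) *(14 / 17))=569156 / 28101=20.25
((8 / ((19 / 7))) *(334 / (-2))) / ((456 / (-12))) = 4676 / 361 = 12.95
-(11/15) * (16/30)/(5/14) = -1232/1125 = -1.10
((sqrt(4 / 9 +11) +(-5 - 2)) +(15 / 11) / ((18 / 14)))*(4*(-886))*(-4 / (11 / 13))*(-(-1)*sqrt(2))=-36120448*sqrt(2) / 363 +184288*sqrt(206) / 33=-60569.40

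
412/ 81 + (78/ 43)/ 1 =24034/ 3483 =6.90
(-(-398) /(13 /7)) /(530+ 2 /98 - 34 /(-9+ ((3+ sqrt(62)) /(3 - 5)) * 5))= 64776848598 /158713756721 - 454864648 * sqrt(62) /793568783605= 0.40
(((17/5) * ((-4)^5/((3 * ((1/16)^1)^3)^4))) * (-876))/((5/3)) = 1430775587217097097216/225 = 6359002609853764876.52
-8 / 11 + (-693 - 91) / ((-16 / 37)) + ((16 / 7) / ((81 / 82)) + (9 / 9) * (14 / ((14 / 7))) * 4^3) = 14111753 / 6237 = 2262.59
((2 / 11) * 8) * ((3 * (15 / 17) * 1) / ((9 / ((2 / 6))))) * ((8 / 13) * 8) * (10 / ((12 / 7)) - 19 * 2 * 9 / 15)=-260608 / 21879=-11.91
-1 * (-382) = 382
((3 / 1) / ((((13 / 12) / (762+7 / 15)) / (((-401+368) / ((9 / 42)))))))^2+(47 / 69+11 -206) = 30823167470123744 / 291525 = 105730786279.47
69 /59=1.17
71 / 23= 3.09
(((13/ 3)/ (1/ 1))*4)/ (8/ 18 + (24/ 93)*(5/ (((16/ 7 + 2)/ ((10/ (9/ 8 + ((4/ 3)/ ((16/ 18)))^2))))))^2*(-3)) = -293787/ 149267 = -1.97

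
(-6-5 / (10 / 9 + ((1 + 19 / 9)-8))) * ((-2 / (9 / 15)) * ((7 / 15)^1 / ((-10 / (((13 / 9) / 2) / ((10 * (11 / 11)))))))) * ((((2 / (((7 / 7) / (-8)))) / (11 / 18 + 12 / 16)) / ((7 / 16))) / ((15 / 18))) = 176384 / 104125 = 1.69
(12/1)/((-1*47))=-12/47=-0.26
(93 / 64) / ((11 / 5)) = 465 / 704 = 0.66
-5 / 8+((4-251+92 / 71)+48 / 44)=-1532249 / 6248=-245.24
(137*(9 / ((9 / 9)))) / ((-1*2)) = -1233 / 2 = -616.50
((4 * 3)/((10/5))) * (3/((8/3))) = 27/4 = 6.75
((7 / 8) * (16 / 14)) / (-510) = -1 / 510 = -0.00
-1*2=-2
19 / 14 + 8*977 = 109443 / 14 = 7817.36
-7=-7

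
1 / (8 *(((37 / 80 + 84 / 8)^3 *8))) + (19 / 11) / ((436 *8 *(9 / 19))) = 246266430013 / 232921968038496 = 0.00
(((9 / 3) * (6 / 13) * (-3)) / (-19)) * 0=0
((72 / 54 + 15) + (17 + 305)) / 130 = 203 / 78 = 2.60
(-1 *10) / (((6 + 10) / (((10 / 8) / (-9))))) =25 / 288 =0.09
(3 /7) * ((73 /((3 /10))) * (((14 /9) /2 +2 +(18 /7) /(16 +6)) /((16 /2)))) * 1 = 366095 /9702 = 37.73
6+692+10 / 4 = 1401 / 2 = 700.50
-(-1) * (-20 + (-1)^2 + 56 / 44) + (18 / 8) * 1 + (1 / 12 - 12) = -904 / 33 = -27.39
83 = 83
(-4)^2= 16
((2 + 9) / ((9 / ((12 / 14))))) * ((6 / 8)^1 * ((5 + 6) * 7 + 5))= 451 / 7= 64.43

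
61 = 61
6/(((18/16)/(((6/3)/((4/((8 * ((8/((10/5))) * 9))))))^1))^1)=768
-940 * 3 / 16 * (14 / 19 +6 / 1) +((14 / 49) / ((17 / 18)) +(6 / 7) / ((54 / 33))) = -8048315 / 6783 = -1186.54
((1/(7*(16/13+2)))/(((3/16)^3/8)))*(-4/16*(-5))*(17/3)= 4526080/11907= 380.12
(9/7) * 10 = 90/7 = 12.86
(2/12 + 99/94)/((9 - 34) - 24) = -172/6909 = -0.02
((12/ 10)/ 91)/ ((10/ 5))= 3/ 455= 0.01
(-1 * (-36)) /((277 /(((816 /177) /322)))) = 4896 /2631223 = 0.00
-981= -981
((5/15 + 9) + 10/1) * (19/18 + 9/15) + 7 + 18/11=60356/1485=40.64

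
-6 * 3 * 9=-162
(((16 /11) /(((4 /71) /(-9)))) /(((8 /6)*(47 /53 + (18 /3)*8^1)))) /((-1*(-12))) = -0.30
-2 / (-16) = 1 / 8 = 0.12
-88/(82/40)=-1760/41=-42.93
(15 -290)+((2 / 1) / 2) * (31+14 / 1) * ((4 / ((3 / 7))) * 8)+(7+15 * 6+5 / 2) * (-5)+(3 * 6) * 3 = 5283 / 2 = 2641.50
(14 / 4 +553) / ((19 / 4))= 117.16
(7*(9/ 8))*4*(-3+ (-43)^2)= 58149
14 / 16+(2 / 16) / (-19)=33 / 38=0.87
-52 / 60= -13 / 15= -0.87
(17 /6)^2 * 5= 1445 /36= 40.14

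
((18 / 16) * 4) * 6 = 27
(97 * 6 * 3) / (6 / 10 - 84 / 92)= -5577.50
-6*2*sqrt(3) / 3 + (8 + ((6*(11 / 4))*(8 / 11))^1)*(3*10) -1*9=591 -4*sqrt(3)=584.07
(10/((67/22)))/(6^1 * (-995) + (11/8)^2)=-14080/25591253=-0.00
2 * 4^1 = 8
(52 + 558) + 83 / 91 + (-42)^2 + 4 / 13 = 216145 / 91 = 2375.22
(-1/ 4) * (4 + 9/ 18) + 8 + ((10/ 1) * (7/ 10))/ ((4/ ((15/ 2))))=20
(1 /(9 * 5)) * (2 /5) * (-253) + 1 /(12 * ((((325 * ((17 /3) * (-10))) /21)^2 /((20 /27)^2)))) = -1853515901 /824191875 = -2.25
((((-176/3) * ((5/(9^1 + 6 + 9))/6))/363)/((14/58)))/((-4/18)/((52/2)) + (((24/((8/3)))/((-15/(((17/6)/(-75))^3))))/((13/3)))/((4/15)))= 942500000/345365097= 2.73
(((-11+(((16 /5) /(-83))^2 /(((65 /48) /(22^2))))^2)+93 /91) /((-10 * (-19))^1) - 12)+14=162422359535418324 /83337553212265625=1.95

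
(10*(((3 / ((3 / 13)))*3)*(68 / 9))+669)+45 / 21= 3617.81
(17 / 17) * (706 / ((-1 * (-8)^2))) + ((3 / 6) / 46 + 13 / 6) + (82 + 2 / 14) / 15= -17401 / 5152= -3.38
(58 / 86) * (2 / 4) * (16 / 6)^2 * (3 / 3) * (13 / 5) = 12064 / 1935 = 6.23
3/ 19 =0.16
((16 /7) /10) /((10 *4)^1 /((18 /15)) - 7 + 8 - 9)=6 /665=0.01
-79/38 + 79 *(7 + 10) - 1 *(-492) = 69651/38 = 1832.92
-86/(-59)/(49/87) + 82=244544/2891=84.59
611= 611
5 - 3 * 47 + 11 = -125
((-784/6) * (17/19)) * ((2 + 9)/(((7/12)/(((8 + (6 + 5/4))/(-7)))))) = 4802.95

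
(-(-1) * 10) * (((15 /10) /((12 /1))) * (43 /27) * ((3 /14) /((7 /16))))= 430 /441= 0.98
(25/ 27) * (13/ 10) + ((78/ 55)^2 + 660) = 108336161/ 163350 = 663.21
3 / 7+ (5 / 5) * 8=59 / 7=8.43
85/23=3.70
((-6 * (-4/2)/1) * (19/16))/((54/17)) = 323/72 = 4.49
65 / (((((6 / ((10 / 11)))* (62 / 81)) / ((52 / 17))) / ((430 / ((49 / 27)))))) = 2648821500 / 284053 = 9325.10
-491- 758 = -1249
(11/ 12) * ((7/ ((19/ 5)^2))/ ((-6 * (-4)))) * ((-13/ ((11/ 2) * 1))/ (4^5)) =-2275/ 53231616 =-0.00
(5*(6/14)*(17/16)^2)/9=1445/5376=0.27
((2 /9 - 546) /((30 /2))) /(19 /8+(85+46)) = -39296 /144045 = -0.27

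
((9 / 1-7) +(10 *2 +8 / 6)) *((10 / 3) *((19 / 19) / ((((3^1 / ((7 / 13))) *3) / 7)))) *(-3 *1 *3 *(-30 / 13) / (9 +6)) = 68600 / 1521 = 45.10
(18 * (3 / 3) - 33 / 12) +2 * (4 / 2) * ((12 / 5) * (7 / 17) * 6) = 13249 / 340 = 38.97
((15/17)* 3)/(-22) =-45/374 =-0.12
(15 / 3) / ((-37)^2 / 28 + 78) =140 / 3553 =0.04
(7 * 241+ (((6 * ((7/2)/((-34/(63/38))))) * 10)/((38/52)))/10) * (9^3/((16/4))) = 15082309431/49096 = 307200.37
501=501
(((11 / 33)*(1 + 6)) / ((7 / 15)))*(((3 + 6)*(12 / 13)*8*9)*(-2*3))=-17944.62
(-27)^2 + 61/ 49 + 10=36272/ 49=740.24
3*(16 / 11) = 48 / 11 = 4.36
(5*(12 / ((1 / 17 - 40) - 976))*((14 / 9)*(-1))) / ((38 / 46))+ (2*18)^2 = 1275952792 / 984447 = 1296.11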